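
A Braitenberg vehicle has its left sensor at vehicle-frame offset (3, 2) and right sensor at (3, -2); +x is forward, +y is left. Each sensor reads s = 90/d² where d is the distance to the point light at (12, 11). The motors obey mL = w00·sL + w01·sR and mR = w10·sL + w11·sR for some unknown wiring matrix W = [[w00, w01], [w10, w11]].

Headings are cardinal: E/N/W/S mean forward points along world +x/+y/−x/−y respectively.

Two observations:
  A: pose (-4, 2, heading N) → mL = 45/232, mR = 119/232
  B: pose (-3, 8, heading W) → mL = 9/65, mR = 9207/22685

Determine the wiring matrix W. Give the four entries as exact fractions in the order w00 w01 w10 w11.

obs A: pose=(-4,2,N) → sL=1/4, sR=45/116, mL=45/232, mR=119/232
obs B: pose=(-3,8,W) → sL=90/349, sR=18/65, mL=9/65, mR=9207/22685
sensor matrix S = [[1/4, 45/116], [90/349, 18/65]]; det S = -20268/657865
solve [mL_A; mL_B] = S·[w00; w01] and [mR_A; mR_B] = S·[w10; w11]:
  w00 = 0, w01 = 1/2, w10 = 1/2, w11 = 1

0 1/2 1/2 1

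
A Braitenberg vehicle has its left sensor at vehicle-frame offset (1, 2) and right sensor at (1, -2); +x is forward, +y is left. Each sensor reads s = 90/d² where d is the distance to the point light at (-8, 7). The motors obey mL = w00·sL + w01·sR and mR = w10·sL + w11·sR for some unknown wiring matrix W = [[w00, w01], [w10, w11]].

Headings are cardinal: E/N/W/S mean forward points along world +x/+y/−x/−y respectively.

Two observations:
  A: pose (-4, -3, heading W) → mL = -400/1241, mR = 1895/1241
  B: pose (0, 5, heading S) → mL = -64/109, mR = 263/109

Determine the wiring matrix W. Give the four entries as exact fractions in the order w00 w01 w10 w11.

1/2 -1/2 1/2 1

obs A: pose=(-4,-3,W) → sL=10/17, sR=90/73, mL=-400/1241, mR=1895/1241
obs B: pose=(0,5,S) → sL=90/109, sR=2, mL=-64/109, mR=263/109
sensor matrix S = [[10/17, 90/73], [90/109, 2]]; det S = 21440/135269
solve [mL_A; mL_B] = S·[w00; w01] and [mR_A; mR_B] = S·[w10; w11]:
  w00 = 1/2, w01 = -1/2, w10 = 1/2, w11 = 1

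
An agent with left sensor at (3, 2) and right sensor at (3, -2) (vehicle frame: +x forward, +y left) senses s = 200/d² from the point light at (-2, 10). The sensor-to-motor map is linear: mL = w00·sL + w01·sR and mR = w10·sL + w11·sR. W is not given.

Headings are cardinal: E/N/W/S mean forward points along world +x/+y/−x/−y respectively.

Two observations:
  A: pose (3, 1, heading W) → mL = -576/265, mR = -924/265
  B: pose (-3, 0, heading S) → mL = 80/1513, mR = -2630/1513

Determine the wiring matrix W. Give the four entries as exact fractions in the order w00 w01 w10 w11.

obs A: pose=(3,1,W) → sL=8/5, sR=200/53, mL=-576/265, mR=-924/265
obs B: pose=(-3,0,S) → sL=20/17, sR=100/89, mL=80/1513, mR=-2630/1513
sensor matrix S = [[8/5, 200/53], [20/17, 100/89]]; det S = -211840/80189
solve [mL_A; mL_B] = S·[w00; w01] and [mR_A; mR_B] = S·[w10; w11]:
  w00 = 1, w01 = -1, w10 = -1, w11 = -1/2

1 -1 -1 -1/2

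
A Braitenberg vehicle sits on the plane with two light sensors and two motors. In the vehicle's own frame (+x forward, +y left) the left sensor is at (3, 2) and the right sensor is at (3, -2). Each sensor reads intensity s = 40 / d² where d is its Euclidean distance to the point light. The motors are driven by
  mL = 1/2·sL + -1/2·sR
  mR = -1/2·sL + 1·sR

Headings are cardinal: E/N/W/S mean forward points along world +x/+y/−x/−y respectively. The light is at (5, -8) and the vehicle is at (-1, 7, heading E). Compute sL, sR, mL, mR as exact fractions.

left sensor world pos  = (2, 9); dL² = 298
right sensor world pos = (2, 5); dR² = 178
sL = 40/298 = 20/149
sR = 40/178 = 20/89
mL = 1/2·sL + -1/2·sR = -600/13261
mR = -1/2·sL + 1·sR = 2090/13261

20/149 20/89 -600/13261 2090/13261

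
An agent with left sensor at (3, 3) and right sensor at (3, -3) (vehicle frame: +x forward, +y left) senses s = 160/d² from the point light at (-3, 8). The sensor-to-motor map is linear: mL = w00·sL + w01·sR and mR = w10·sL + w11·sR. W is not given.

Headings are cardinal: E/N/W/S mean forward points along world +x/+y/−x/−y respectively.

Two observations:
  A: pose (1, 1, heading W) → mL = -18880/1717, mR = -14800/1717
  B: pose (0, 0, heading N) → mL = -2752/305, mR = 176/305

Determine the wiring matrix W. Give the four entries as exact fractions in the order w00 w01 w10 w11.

-1 -1 1/2 -1

obs A: pose=(1,1,W) → sL=160/101, sR=160/17, mL=-18880/1717, mR=-14800/1717
obs B: pose=(0,0,N) → sL=32/5, sR=160/61, mL=-2752/305, mR=176/305
sensor matrix S = [[160/101, 160/17], [32/5, 160/61]]; det S = -5873664/104737
solve [mL_A; mL_B] = S·[w00; w01] and [mR_A; mR_B] = S·[w10; w11]:
  w00 = -1, w01 = -1, w10 = 1/2, w11 = -1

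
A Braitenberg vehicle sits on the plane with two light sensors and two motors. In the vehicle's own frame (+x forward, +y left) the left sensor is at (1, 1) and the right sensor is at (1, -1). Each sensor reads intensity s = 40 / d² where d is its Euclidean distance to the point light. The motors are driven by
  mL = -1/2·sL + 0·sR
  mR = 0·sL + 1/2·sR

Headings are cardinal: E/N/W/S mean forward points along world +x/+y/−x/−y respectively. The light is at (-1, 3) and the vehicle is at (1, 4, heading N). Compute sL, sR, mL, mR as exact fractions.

8 40/13 -4 20/13

left sensor world pos  = (0, 5); dL² = 5
right sensor world pos = (2, 5); dR² = 13
sL = 40/5 = 8
sR = 40/13 = 40/13
mL = -1/2·sL + 0·sR = -4
mR = 0·sL + 1/2·sR = 20/13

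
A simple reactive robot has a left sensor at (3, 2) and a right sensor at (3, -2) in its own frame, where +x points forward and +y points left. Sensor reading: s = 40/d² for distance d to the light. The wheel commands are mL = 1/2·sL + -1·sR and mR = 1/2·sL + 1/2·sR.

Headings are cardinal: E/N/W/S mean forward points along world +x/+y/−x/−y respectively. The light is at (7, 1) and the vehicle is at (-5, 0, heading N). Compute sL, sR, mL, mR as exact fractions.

1/5 5/13 -37/130 19/65

left sensor world pos  = (-7, 3); dL² = 200
right sensor world pos = (-3, 3); dR² = 104
sL = 40/200 = 1/5
sR = 40/104 = 5/13
mL = 1/2·sL + -1·sR = -37/130
mR = 1/2·sL + 1/2·sR = 19/65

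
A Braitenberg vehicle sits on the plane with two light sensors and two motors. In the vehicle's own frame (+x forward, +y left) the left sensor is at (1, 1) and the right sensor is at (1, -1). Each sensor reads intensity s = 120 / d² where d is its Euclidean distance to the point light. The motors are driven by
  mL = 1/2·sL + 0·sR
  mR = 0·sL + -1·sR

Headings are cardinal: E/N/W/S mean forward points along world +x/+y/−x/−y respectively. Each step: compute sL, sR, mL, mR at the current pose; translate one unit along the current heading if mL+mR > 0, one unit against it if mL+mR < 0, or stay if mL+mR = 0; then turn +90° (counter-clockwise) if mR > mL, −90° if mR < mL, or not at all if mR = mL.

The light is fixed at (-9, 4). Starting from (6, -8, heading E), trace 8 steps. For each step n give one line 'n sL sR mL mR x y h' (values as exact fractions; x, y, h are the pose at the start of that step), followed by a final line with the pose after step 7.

n=0: pose=(6,-8,E); sL=120/377, sR=24/85; mL=60/377, mR=-24/85; mL+mR=-3948/32045 → advance -1; mR−mL=-14148/32045 → turn -1·90°
n=1: pose=(5,-8,S); sL=60/197, sR=60/169; mL=30/197, mR=-60/169; mL+mR=-6750/33293 → advance -1; mR−mL=-16890/33293 → turn -1·90°
n=2: pose=(5,-7,W); sL=120/313, sR=120/269; mL=60/313, mR=-120/269; mL+mR=-21420/84197 → advance -1; mR−mL=-53700/84197 → turn -1·90°
n=3: pose=(6,-7,N); sL=15/37, sR=30/89; mL=15/74, mR=-30/89; mL+mR=-885/6586 → advance -1; mR−mL=-3555/6586 → turn -1·90°
n=4: pose=(6,-8,E); sL=120/377, sR=24/85; mL=60/377, mR=-24/85; mL+mR=-3948/32045 → advance -1; mR−mL=-14148/32045 → turn -1·90°
n=5: pose=(5,-8,S); sL=60/197, sR=60/169; mL=30/197, mR=-60/169; mL+mR=-6750/33293 → advance -1; mR−mL=-16890/33293 → turn -1·90°
n=6: pose=(5,-7,W); sL=120/313, sR=120/269; mL=60/313, mR=-120/269; mL+mR=-21420/84197 → advance -1; mR−mL=-53700/84197 → turn -1·90°
n=7: pose=(6,-7,N); sL=15/37, sR=30/89; mL=15/74, mR=-30/89; mL+mR=-885/6586 → advance -1; mR−mL=-3555/6586 → turn -1·90°

0 120/377 24/85 60/377 -24/85 6 -8 E
1 60/197 60/169 30/197 -60/169 5 -8 S
2 120/313 120/269 60/313 -120/269 5 -7 W
3 15/37 30/89 15/74 -30/89 6 -7 N
4 120/377 24/85 60/377 -24/85 6 -8 E
5 60/197 60/169 30/197 -60/169 5 -8 S
6 120/313 120/269 60/313 -120/269 5 -7 W
7 15/37 30/89 15/74 -30/89 6 -7 N
final 6 -8 E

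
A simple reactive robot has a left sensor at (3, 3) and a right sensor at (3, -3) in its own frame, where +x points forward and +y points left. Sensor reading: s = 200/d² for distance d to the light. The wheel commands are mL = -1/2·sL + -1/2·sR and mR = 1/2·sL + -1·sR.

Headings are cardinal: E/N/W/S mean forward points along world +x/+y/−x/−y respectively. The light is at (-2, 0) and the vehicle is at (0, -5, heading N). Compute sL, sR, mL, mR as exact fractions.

left sensor world pos  = (-3, -2); dL² = 5
right sensor world pos = (3, -2); dR² = 29
sL = 200/5 = 40
sR = 200/29 = 200/29
mL = -1/2·sL + -1/2·sR = -680/29
mR = 1/2·sL + -1·sR = 380/29

40 200/29 -680/29 380/29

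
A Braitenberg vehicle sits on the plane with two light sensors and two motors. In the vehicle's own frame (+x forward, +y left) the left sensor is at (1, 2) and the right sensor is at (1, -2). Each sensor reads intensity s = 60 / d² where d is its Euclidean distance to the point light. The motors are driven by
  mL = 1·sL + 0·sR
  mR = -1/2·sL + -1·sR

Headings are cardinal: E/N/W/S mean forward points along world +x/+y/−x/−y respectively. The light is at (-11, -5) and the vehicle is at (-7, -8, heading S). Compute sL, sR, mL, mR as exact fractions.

15/13 3 15/13 -93/26

left sensor world pos  = (-5, -9); dL² = 52
right sensor world pos = (-9, -9); dR² = 20
sL = 60/52 = 15/13
sR = 60/20 = 3
mL = 1·sL + 0·sR = 15/13
mR = -1/2·sL + -1·sR = -93/26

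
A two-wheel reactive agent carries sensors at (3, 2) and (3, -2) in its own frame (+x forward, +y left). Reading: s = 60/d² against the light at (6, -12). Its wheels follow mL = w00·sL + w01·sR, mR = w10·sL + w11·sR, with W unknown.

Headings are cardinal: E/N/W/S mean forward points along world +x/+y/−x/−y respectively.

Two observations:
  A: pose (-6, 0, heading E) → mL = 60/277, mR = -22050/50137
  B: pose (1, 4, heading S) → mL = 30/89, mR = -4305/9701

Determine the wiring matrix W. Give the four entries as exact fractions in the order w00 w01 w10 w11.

obs A: pose=(-6,0,E) → sL=60/277, sR=60/181, mL=60/277, mR=-22050/50137
obs B: pose=(1,4,S) → sL=30/89, sR=30/109, mL=30/89, mR=-4305/9701
sensor matrix S = [[60/277, 60/181], [30/89, 30/109]]; det S = -25351200/486379037
solve [mL_A; mL_B] = S·[w00; w01] and [mR_A; mR_B] = S·[w10; w11]:
  w00 = 1, w01 = 0, w10 = -1/2, w11 = -1

1 0 -1/2 -1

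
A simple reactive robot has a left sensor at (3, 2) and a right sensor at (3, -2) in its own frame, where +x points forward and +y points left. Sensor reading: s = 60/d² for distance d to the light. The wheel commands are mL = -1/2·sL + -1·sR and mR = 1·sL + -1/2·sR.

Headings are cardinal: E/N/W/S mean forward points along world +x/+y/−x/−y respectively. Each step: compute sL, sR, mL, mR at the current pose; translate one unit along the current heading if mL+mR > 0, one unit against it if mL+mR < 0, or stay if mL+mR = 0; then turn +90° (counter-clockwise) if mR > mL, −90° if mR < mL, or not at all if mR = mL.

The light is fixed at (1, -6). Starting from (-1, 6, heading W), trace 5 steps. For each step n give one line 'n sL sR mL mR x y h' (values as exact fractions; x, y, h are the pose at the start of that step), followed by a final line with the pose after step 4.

0 12/25 60/221 -2826/5525 1902/5525 -1 6 W
1 30/41 2/3 -127/123 49/123 0 6 S
2 60/229 12/25 -3498/5725 126/5725 0 7 E
3 15/68 15/64 -375/1088 225/2176 -1 7 N
4 12/25 60/221 -2826/5525 1902/5525 -1 6 W
final 0 6 S

n=0: pose=(-1,6,W); sL=12/25, sR=60/221; mL=-2826/5525, mR=1902/5525; mL+mR=-924/5525 → advance -1; mR−mL=4728/5525 → turn +1·90°
n=1: pose=(0,6,S); sL=30/41, sR=2/3; mL=-127/123, mR=49/123; mL+mR=-26/41 → advance -1; mR−mL=176/123 → turn +1·90°
n=2: pose=(0,7,E); sL=60/229, sR=12/25; mL=-3498/5725, mR=126/5725; mL+mR=-3372/5725 → advance -1; mR−mL=3624/5725 → turn +1·90°
n=3: pose=(-1,7,N); sL=15/68, sR=15/64; mL=-375/1088, mR=225/2176; mL+mR=-525/2176 → advance -1; mR−mL=975/2176 → turn +1·90°
n=4: pose=(-1,6,W); sL=12/25, sR=60/221; mL=-2826/5525, mR=1902/5525; mL+mR=-924/5525 → advance -1; mR−mL=4728/5525 → turn +1·90°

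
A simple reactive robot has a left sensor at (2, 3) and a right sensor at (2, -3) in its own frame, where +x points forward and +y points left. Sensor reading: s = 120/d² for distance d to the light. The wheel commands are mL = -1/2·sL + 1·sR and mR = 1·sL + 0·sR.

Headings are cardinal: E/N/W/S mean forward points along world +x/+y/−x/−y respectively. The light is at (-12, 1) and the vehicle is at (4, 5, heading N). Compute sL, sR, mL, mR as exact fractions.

24/41 120/397 156/16277 24/41

left sensor world pos  = (1, 7); dL² = 205
right sensor world pos = (7, 7); dR² = 397
sL = 120/205 = 24/41
sR = 120/397 = 120/397
mL = -1/2·sL + 1·sR = 156/16277
mR = 1·sL + 0·sR = 24/41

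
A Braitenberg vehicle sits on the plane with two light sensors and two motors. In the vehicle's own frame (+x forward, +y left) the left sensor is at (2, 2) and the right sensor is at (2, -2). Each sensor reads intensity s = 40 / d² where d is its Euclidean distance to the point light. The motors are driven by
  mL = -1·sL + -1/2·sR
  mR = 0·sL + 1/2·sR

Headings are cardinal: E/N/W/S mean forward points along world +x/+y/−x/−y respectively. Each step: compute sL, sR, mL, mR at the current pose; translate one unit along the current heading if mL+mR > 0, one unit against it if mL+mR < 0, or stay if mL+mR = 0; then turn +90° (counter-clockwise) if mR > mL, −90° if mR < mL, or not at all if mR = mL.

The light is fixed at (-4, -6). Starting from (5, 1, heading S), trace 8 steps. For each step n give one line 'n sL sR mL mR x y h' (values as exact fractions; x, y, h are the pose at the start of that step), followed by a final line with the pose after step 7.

n=0: pose=(5,1,S); sL=20/73, sR=20/37; mL=-1470/2701, mR=10/37; mL+mR=-20/73 → advance -1; mR−mL=2200/2701 → turn +1·90°
n=1: pose=(5,2,E); sL=40/221, sR=40/157; mL=-10700/34697, mR=20/157; mL+mR=-40/221 → advance -1; mR−mL=15120/34697 → turn +1·90°
n=2: pose=(4,2,N); sL=5/17, sR=1/5; mL=-67/170, mR=1/10; mL+mR=-5/17 → advance -1; mR−mL=42/85 → turn +1·90°
n=3: pose=(4,1,W); sL=40/61, sR=40/117; mL=-5900/7137, mR=20/117; mL+mR=-40/61 → advance -1; mR−mL=7120/7137 → turn +1·90°
n=4: pose=(5,1,S); sL=20/73, sR=20/37; mL=-1470/2701, mR=10/37; mL+mR=-20/73 → advance -1; mR−mL=2200/2701 → turn +1·90°
n=5: pose=(5,2,E); sL=40/221, sR=40/157; mL=-10700/34697, mR=20/157; mL+mR=-40/221 → advance -1; mR−mL=15120/34697 → turn +1·90°
n=6: pose=(4,2,N); sL=5/17, sR=1/5; mL=-67/170, mR=1/10; mL+mR=-5/17 → advance -1; mR−mL=42/85 → turn +1·90°
n=7: pose=(4,1,W); sL=40/61, sR=40/117; mL=-5900/7137, mR=20/117; mL+mR=-40/61 → advance -1; mR−mL=7120/7137 → turn +1·90°

0 20/73 20/37 -1470/2701 10/37 5 1 S
1 40/221 40/157 -10700/34697 20/157 5 2 E
2 5/17 1/5 -67/170 1/10 4 2 N
3 40/61 40/117 -5900/7137 20/117 4 1 W
4 20/73 20/37 -1470/2701 10/37 5 1 S
5 40/221 40/157 -10700/34697 20/157 5 2 E
6 5/17 1/5 -67/170 1/10 4 2 N
7 40/61 40/117 -5900/7137 20/117 4 1 W
final 5 1 S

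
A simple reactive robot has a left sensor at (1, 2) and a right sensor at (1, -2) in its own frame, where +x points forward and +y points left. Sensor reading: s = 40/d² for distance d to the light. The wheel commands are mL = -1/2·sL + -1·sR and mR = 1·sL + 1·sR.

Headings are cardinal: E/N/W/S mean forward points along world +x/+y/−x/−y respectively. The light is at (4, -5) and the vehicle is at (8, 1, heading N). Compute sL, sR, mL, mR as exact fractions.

40/53 8/17 -764/901 1104/901

left sensor world pos  = (6, 2); dL² = 53
right sensor world pos = (10, 2); dR² = 85
sL = 40/53 = 40/53
sR = 40/85 = 8/17
mL = -1/2·sL + -1·sR = -764/901
mR = 1·sL + 1·sR = 1104/901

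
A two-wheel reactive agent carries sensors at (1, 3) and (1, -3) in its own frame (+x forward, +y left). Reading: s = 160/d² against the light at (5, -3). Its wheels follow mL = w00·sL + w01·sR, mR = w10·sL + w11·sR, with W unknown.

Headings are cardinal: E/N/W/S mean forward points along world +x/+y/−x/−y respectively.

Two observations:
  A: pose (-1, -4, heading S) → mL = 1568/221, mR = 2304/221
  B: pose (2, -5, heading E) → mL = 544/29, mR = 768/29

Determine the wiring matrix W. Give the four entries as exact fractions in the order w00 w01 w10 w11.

obs A: pose=(-1,-4,S) → sL=160/13, sR=32/17, mL=1568/221, mR=2304/221
obs B: pose=(2,-5,E) → sL=32, sR=160/29, mL=544/29, mR=768/29
sensor matrix S = [[160/13, 32/17], [32, 160/29]]; det S = 49152/6409
solve [mL_A; mL_B] = S·[w00; w01] and [mR_A; mR_B] = S·[w10; w11]:
  w00 = 1/2, w01 = 1/2, w10 = 1, w11 = -1

1/2 1/2 1 -1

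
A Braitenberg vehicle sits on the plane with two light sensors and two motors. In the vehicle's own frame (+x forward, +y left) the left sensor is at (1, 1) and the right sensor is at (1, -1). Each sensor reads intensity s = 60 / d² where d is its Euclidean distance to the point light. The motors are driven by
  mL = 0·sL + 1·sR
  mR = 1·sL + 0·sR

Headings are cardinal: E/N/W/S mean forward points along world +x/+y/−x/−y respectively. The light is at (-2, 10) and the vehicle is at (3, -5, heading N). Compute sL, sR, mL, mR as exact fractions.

15/53 15/58 15/58 15/53

left sensor world pos  = (2, -4); dL² = 212
right sensor world pos = (4, -4); dR² = 232
sL = 60/212 = 15/53
sR = 60/232 = 15/58
mL = 0·sL + 1·sR = 15/58
mR = 1·sL + 0·sR = 15/53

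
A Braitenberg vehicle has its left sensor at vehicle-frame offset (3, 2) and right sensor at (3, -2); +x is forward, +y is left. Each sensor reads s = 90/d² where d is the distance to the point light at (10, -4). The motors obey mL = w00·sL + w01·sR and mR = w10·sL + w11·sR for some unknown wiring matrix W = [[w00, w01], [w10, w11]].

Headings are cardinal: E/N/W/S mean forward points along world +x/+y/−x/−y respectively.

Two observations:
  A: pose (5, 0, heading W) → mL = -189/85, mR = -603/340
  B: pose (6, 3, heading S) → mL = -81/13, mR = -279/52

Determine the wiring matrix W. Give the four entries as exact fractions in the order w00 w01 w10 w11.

obs A: pose=(5,0,W) → sL=45/34, sR=9/10, mL=-189/85, mR=-603/340
obs B: pose=(6,3,S) → sL=9/2, sR=45/26, mL=-81/13, mR=-279/52
sensor matrix S = [[45/34, 9/10], [9/2, 45/26]]; det S = -1944/1105
solve [mL_A; mL_B] = S·[w00; w01] and [mR_A; mR_B] = S·[w10; w11]:
  w00 = -1, w01 = -1, w10 = -1, w11 = -1/2

-1 -1 -1 -1/2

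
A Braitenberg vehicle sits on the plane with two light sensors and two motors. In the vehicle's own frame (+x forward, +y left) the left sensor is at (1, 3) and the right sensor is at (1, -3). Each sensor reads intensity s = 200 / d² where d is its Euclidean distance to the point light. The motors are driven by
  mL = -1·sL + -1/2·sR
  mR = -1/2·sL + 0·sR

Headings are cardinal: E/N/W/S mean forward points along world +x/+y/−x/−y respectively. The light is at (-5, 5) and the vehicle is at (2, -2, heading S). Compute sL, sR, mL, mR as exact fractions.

left sensor world pos  = (5, -3); dL² = 164
right sensor world pos = (-1, -3); dR² = 80
sL = 200/164 = 50/41
sR = 200/80 = 5/2
mL = -1·sL + -1/2·sR = -405/164
mR = -1/2·sL + 0·sR = -25/41

50/41 5/2 -405/164 -25/41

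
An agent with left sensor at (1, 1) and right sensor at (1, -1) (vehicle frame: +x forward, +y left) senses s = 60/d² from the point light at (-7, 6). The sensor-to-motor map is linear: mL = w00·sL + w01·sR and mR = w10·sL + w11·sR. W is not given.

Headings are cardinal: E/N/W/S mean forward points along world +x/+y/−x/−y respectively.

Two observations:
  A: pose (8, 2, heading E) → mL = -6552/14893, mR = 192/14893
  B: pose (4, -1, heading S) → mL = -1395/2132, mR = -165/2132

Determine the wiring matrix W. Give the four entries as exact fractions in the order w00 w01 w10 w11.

-1 -1 1 -1

obs A: pose=(8,2,E) → sL=12/53, sR=60/281, mL=-6552/14893, mR=192/14893
obs B: pose=(4,-1,S) → sL=15/52, sR=15/41, mL=-1395/2132, mR=-165/2132
sensor matrix S = [[12/53, 60/281], [15/52, 15/41]]; det S = 168615/7937969
solve [mL_A; mL_B] = S·[w00; w01] and [mR_A; mR_B] = S·[w10; w11]:
  w00 = -1, w01 = -1, w10 = 1, w11 = -1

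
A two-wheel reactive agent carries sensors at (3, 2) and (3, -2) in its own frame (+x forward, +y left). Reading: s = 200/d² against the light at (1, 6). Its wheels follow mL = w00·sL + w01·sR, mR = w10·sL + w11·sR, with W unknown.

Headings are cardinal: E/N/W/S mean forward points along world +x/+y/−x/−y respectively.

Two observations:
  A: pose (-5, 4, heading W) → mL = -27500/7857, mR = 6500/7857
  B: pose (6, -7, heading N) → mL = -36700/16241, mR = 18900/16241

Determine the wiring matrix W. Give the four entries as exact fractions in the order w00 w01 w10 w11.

obs A: pose=(-5,4,W) → sL=200/97, sR=200/81, mL=-27500/7857, mR=6500/7857
obs B: pose=(6,-7,N) → sL=200/109, sR=200/149, mL=-36700/16241, mR=18900/16241
sensor matrix S = [[200/97, 200/81], [200/109, 200/149]]; det S = -224960000/127605537
solve [mL_A; mL_B] = S·[w00; w01] and [mR_A; mR_B] = S·[w10; w11]:
  w00 = -1/2, w01 = -1, w10 = 1, w11 = -1/2

-1/2 -1 1 -1/2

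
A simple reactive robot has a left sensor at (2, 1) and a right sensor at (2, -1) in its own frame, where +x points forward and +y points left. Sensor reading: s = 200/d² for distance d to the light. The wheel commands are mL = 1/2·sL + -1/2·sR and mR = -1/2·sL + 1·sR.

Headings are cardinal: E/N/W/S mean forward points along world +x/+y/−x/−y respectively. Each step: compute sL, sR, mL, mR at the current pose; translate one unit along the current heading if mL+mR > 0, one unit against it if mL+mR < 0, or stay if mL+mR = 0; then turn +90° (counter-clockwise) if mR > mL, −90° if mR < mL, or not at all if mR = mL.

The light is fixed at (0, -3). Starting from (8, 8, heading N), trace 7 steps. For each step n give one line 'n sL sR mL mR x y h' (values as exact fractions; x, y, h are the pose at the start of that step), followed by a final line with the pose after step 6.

0 100/109 4/5 32/545 186/545 8 8 N
1 200/157 40/41 960/6437 2180/6437 8 9 W
2 50/41 25/17 -175/1394 600/697 7 9 S
3 8/9 200/181 -176/1629 1076/1629 7 8 E
4 100/109 4/5 32/545 186/545 8 8 N
5 200/157 40/41 960/6437 2180/6437 8 9 W
6 50/41 25/17 -175/1394 600/697 7 9 S
final 7 8 E

n=0: pose=(8,8,N); sL=100/109, sR=4/5; mL=32/545, mR=186/545; mL+mR=2/5 → advance +1; mR−mL=154/545 → turn +1·90°
n=1: pose=(8,9,W); sL=200/157, sR=40/41; mL=960/6437, mR=2180/6437; mL+mR=20/41 → advance +1; mR−mL=1220/6437 → turn +1·90°
n=2: pose=(7,9,S); sL=50/41, sR=25/17; mL=-175/1394, mR=600/697; mL+mR=25/34 → advance +1; mR−mL=1375/1394 → turn +1·90°
n=3: pose=(7,8,E); sL=8/9, sR=200/181; mL=-176/1629, mR=1076/1629; mL+mR=100/181 → advance +1; mR−mL=1252/1629 → turn +1·90°
n=4: pose=(8,8,N); sL=100/109, sR=4/5; mL=32/545, mR=186/545; mL+mR=2/5 → advance +1; mR−mL=154/545 → turn +1·90°
n=5: pose=(8,9,W); sL=200/157, sR=40/41; mL=960/6437, mR=2180/6437; mL+mR=20/41 → advance +1; mR−mL=1220/6437 → turn +1·90°
n=6: pose=(7,9,S); sL=50/41, sR=25/17; mL=-175/1394, mR=600/697; mL+mR=25/34 → advance +1; mR−mL=1375/1394 → turn +1·90°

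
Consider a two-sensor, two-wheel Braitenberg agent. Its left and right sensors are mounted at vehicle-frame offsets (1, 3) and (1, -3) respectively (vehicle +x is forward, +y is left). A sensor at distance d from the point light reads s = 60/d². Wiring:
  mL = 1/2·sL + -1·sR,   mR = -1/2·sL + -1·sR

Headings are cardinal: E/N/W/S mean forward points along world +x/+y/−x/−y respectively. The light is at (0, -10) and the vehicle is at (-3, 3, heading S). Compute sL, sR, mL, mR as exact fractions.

left sensor world pos  = (0, 2); dL² = 144
right sensor world pos = (-6, 2); dR² = 180
sL = 60/144 = 5/12
sR = 60/180 = 1/3
mL = 1/2·sL + -1·sR = -1/8
mR = -1/2·sL + -1·sR = -13/24

5/12 1/3 -1/8 -13/24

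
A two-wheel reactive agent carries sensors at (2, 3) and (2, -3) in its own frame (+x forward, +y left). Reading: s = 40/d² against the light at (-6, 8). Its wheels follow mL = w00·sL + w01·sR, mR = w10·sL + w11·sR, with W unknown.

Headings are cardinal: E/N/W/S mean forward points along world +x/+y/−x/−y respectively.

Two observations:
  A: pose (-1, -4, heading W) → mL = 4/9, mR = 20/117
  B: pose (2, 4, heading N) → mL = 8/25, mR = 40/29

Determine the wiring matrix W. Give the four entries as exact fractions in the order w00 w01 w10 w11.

obs A: pose=(-1,-4,W) → sL=20/117, sR=4/9, mL=4/9, mR=20/117
obs B: pose=(2,4,N) → sL=40/29, sR=8/25, mL=8/25, mR=40/29
sensor matrix S = [[20/117, 4/9], [40/29, 8/25]]; det S = -9472/16965
solve [mL_A; mL_B] = S·[w00; w01] and [mR_A; mR_B] = S·[w10; w11]:
  w00 = 0, w01 = 1, w10 = 1, w11 = 0

0 1 1 0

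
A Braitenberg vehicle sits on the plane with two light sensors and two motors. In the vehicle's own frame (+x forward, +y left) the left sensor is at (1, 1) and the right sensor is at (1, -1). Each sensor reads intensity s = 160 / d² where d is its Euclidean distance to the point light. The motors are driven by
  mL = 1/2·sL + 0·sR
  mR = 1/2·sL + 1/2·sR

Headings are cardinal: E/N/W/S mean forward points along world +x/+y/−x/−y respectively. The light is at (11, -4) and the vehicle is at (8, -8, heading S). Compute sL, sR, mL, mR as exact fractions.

160/29 160/41 80/29 5600/1189

left sensor world pos  = (9, -9); dL² = 29
right sensor world pos = (7, -9); dR² = 41
sL = 160/29 = 160/29
sR = 160/41 = 160/41
mL = 1/2·sL + 0·sR = 80/29
mR = 1/2·sL + 1/2·sR = 5600/1189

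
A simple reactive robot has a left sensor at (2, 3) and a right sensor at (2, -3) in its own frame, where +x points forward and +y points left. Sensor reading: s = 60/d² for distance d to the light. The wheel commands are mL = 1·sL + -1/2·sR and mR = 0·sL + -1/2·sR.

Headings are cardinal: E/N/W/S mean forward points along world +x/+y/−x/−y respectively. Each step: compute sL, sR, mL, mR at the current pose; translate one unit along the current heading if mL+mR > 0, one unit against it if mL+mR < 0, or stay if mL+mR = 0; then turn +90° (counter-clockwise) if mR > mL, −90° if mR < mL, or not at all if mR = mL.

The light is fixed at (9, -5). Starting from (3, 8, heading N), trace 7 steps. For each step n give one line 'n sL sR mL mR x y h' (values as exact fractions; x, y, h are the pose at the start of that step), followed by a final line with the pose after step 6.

n=0: pose=(3,8,N); sL=10/51, sR=10/39; mL=15/221, mR=-5/39; mL+mR=-40/663 → advance -1; mR−mL=-10/51 → turn -1·90°
n=1: pose=(3,7,E); sL=60/241, sR=60/97; mL=-1410/23377, mR=-30/97; mL+mR=-8640/23377 → advance -1; mR−mL=-60/241 → turn -1·90°
n=2: pose=(2,7,S); sL=15/29, sR=3/10; mL=213/580, mR=-3/20; mL+mR=63/290 → advance +1; mR−mL=-15/29 → turn -1·90°
n=3: pose=(2,6,W); sL=12/29, sR=60/277; mL=2454/8033, mR=-30/277; mL+mR=1584/8033 → advance +1; mR−mL=-12/29 → turn -1·90°
n=4: pose=(1,6,N); sL=6/29, sR=30/97; mL=147/2813, mR=-15/97; mL+mR=-288/2813 → advance -1; mR−mL=-6/29 → turn -1·90°
n=5: pose=(1,5,E); sL=12/41, sR=12/17; mL=-42/697, mR=-6/17; mL+mR=-288/697 → advance -1; mR−mL=-12/41 → turn -1·90°
n=6: pose=(0,5,S); sL=3/5, sR=15/52; mL=237/520, mR=-15/104; mL+mR=81/260 → advance +1; mR−mL=-3/5 → turn -1·90°

0 10/51 10/39 15/221 -5/39 3 8 N
1 60/241 60/97 -1410/23377 -30/97 3 7 E
2 15/29 3/10 213/580 -3/20 2 7 S
3 12/29 60/277 2454/8033 -30/277 2 6 W
4 6/29 30/97 147/2813 -15/97 1 6 N
5 12/41 12/17 -42/697 -6/17 1 5 E
6 3/5 15/52 237/520 -15/104 0 5 S
final 0 4 W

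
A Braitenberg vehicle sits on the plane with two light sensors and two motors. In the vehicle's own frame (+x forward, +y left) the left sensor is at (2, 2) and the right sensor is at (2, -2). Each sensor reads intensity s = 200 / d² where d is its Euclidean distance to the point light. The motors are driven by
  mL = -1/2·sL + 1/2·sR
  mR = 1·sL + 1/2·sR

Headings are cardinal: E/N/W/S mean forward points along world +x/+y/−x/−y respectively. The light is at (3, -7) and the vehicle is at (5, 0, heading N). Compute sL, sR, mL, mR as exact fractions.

200/81 200/97 -1600/7857 27500/7857

left sensor world pos  = (3, 2); dL² = 81
right sensor world pos = (7, 2); dR² = 97
sL = 200/81 = 200/81
sR = 200/97 = 200/97
mL = -1/2·sL + 1/2·sR = -1600/7857
mR = 1·sL + 1/2·sR = 27500/7857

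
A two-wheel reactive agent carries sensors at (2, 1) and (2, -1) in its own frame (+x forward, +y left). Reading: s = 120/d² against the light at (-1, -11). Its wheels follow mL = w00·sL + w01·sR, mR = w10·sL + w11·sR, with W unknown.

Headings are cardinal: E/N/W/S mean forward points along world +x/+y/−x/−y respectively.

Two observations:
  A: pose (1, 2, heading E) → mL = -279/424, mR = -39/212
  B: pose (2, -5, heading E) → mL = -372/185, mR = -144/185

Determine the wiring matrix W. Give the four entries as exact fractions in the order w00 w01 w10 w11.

-1/2 -1/2 1 -1

obs A: pose=(1,2,E) → sL=30/53, sR=3/4, mL=-279/424, mR=-39/212
obs B: pose=(2,-5,E) → sL=60/37, sR=12/5, mL=-372/185, mR=-144/185
sensor matrix S = [[30/53, 3/4], [60/37, 12/5]]; det S = 279/1961
solve [mL_A; mL_B] = S·[w00; w01] and [mR_A; mR_B] = S·[w10; w11]:
  w00 = -1/2, w01 = -1/2, w10 = 1, w11 = -1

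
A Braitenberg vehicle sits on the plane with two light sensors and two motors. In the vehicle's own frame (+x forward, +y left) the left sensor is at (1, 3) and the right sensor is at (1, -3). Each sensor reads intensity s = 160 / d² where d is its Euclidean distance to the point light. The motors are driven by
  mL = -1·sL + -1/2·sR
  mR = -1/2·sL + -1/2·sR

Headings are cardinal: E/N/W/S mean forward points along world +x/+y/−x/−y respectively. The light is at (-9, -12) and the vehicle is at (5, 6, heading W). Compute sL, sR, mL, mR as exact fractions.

left sensor world pos  = (4, 3); dL² = 394
right sensor world pos = (4, 9); dR² = 610
sL = 160/394 = 80/197
sR = 160/610 = 16/61
mL = -1·sL + -1/2·sR = -6456/12017
mR = -1/2·sL + -1/2·sR = -4016/12017

80/197 16/61 -6456/12017 -4016/12017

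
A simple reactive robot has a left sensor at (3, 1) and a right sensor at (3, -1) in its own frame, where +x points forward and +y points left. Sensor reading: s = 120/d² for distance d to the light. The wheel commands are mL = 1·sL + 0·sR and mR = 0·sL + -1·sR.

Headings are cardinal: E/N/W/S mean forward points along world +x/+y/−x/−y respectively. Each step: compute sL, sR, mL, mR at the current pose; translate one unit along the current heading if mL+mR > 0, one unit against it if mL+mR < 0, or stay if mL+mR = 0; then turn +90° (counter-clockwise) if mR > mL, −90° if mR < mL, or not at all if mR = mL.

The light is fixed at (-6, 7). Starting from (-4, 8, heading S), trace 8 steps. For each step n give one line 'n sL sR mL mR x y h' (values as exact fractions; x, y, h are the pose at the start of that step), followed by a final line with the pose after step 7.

0 120/13 24 120/13 -24 -4 8 S
1 60 12 60 -12 -4 9 W
2 24/5 120/29 24/5 -120/29 -5 9 N
3 15/4 6 15/4 -6 -5 10 E
4 120 120 120 -120 -6 10 S
5 120/13 24/5 120/13 -24/5 -6 10 W
6 3 10/3 3 -10/3 -7 10 N
7 120/13 24 120/13 -24 -7 9 E
final -8 9 S

n=0: pose=(-4,8,S); sL=120/13, sR=24; mL=120/13, mR=-24; mL+mR=-192/13 → advance -1; mR−mL=-432/13 → turn -1·90°
n=1: pose=(-4,9,W); sL=60, sR=12; mL=60, mR=-12; mL+mR=48 → advance +1; mR−mL=-72 → turn -1·90°
n=2: pose=(-5,9,N); sL=24/5, sR=120/29; mL=24/5, mR=-120/29; mL+mR=96/145 → advance +1; mR−mL=-1296/145 → turn -1·90°
n=3: pose=(-5,10,E); sL=15/4, sR=6; mL=15/4, mR=-6; mL+mR=-9/4 → advance -1; mR−mL=-39/4 → turn -1·90°
n=4: pose=(-6,10,S); sL=120, sR=120; mL=120, mR=-120; mL+mR=0 → advance +0; mR−mL=-240 → turn -1·90°
n=5: pose=(-6,10,W); sL=120/13, sR=24/5; mL=120/13, mR=-24/5; mL+mR=288/65 → advance +1; mR−mL=-912/65 → turn -1·90°
n=6: pose=(-7,10,N); sL=3, sR=10/3; mL=3, mR=-10/3; mL+mR=-1/3 → advance -1; mR−mL=-19/3 → turn -1·90°
n=7: pose=(-7,9,E); sL=120/13, sR=24; mL=120/13, mR=-24; mL+mR=-192/13 → advance -1; mR−mL=-432/13 → turn -1·90°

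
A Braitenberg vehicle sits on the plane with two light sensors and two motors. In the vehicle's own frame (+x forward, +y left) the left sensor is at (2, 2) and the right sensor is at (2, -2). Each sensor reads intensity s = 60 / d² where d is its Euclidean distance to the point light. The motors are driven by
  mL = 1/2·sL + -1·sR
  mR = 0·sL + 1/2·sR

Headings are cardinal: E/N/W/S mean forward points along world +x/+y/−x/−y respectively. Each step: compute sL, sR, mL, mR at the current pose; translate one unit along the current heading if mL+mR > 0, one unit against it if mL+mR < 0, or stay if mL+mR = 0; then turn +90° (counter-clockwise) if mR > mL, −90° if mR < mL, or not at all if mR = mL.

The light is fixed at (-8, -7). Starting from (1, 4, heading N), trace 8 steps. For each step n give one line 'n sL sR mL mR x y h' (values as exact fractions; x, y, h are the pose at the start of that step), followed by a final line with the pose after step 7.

n=0: pose=(1,4,N); sL=30/109, sR=6/29; mL=-219/3161, mR=3/29; mL+mR=108/3161 → advance +1; mR−mL=546/3161 → turn +1·90°
n=1: pose=(1,5,W); sL=60/149, sR=12/49; mL=-318/7301, mR=6/49; mL+mR=576/7301 → advance +1; mR−mL=1212/7301 → turn +1·90°
n=2: pose=(0,5,S); sL=3/10, sR=15/34; mL=-99/340, mR=15/68; mL+mR=-6/85 → advance -1; mR−mL=87/170 → turn +1·90°
n=3: pose=(0,6,E); sL=12/65, sR=60/221; mL=-198/1105, mR=30/221; mL+mR=-48/1105 → advance -1; mR−mL=348/1105 → turn +1·90°
n=4: pose=(-1,6,N); sL=6/25, sR=10/51; mL=-97/1275, mR=5/51; mL+mR=28/1275 → advance +1; mR−mL=74/425 → turn +1·90°
n=5: pose=(-1,7,W); sL=60/169, sR=60/281; mL=-1710/47489, mR=30/281; mL+mR=3360/47489 → advance +1; mR−mL=6780/47489 → turn +1·90°
n=6: pose=(-2,7,S); sL=15/52, sR=3/8; mL=-3/13, mR=3/16; mL+mR=-9/208 → advance -1; mR−mL=87/208 → turn +1·90°
n=7: pose=(-2,8,E); sL=60/353, sR=60/233; mL=-14190/82249, mR=30/233; mL+mR=-3600/82249 → advance -1; mR−mL=24780/82249 → turn +1·90°

0 30/109 6/29 -219/3161 3/29 1 4 N
1 60/149 12/49 -318/7301 6/49 1 5 W
2 3/10 15/34 -99/340 15/68 0 5 S
3 12/65 60/221 -198/1105 30/221 0 6 E
4 6/25 10/51 -97/1275 5/51 -1 6 N
5 60/169 60/281 -1710/47489 30/281 -1 7 W
6 15/52 3/8 -3/13 3/16 -2 7 S
7 60/353 60/233 -14190/82249 30/233 -2 8 E
final -3 8 N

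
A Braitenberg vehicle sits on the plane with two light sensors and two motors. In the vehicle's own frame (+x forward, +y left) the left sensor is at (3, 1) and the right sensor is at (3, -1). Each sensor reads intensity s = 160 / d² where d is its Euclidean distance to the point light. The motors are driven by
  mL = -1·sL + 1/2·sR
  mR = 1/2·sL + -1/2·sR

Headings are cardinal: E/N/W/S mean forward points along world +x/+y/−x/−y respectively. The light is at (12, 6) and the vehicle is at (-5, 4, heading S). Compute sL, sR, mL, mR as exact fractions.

left sensor world pos  = (-4, 1); dL² = 281
right sensor world pos = (-6, 1); dR² = 349
sL = 160/281 = 160/281
sR = 160/349 = 160/349
mL = -1·sL + 1/2·sR = -33360/98069
mR = 1/2·sL + -1/2·sR = 5440/98069

160/281 160/349 -33360/98069 5440/98069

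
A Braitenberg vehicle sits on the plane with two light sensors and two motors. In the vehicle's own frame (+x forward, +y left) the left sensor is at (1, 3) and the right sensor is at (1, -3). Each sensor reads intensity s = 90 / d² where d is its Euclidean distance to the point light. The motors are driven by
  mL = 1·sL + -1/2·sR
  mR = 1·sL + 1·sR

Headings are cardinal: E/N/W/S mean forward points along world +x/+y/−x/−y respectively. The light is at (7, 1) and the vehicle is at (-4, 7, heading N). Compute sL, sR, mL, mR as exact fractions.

left sensor world pos  = (-7, 8); dL² = 245
right sensor world pos = (-1, 8); dR² = 113
sL = 90/245 = 18/49
sR = 90/113 = 90/113
mL = 1·sL + -1/2·sR = -171/5537
mR = 1·sL + 1·sR = 6444/5537

18/49 90/113 -171/5537 6444/5537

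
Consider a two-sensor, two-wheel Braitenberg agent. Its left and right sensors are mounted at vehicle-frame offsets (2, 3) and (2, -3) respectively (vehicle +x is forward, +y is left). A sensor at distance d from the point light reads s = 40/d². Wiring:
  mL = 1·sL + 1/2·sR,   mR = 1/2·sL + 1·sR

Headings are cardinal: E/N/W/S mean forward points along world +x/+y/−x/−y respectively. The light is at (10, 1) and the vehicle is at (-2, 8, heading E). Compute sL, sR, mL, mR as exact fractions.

1/5 10/29 54/145 129/290

left sensor world pos  = (0, 11); dL² = 200
right sensor world pos = (0, 5); dR² = 116
sL = 40/200 = 1/5
sR = 40/116 = 10/29
mL = 1·sL + 1/2·sR = 54/145
mR = 1/2·sL + 1·sR = 129/290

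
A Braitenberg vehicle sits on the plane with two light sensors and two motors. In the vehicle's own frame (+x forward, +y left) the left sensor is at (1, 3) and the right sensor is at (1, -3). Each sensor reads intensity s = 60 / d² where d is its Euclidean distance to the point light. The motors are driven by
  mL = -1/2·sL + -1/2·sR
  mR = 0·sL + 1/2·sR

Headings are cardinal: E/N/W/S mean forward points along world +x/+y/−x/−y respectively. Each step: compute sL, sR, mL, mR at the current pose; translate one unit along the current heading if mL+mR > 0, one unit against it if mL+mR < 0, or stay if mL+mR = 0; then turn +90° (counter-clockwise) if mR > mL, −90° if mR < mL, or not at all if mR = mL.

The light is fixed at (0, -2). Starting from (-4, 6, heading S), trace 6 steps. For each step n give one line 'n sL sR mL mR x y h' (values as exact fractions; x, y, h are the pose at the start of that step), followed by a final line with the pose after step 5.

0 6/5 30/49 -222/245 15/49 -4 6 S
1 20/51 4/3 -44/51 2/3 -4 7 E
2 15/41 15/26 -1005/2132 15/52 -5 7 N
3 60/61 60/157 -6540/9577 30/157 -5 6 W
4 6/5 30/49 -222/245 15/49 -4 6 S
5 20/51 4/3 -44/51 2/3 -4 7 E
final -5 7 N

n=0: pose=(-4,6,S); sL=6/5, sR=30/49; mL=-222/245, mR=15/49; mL+mR=-3/5 → advance -1; mR−mL=297/245 → turn +1·90°
n=1: pose=(-4,7,E); sL=20/51, sR=4/3; mL=-44/51, mR=2/3; mL+mR=-10/51 → advance -1; mR−mL=26/17 → turn +1·90°
n=2: pose=(-5,7,N); sL=15/41, sR=15/26; mL=-1005/2132, mR=15/52; mL+mR=-15/82 → advance -1; mR−mL=405/533 → turn +1·90°
n=3: pose=(-5,6,W); sL=60/61, sR=60/157; mL=-6540/9577, mR=30/157; mL+mR=-30/61 → advance -1; mR−mL=8370/9577 → turn +1·90°
n=4: pose=(-4,6,S); sL=6/5, sR=30/49; mL=-222/245, mR=15/49; mL+mR=-3/5 → advance -1; mR−mL=297/245 → turn +1·90°
n=5: pose=(-4,7,E); sL=20/51, sR=4/3; mL=-44/51, mR=2/3; mL+mR=-10/51 → advance -1; mR−mL=26/17 → turn +1·90°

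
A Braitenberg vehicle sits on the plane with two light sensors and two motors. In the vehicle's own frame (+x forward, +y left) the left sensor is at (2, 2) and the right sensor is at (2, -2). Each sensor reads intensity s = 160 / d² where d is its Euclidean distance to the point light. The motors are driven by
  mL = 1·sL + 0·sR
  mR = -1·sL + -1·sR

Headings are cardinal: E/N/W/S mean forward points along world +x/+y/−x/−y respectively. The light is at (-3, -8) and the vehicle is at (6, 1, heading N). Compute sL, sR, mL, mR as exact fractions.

16/17 80/121 16/17 -3296/2057

left sensor world pos  = (4, 3); dL² = 170
right sensor world pos = (8, 3); dR² = 242
sL = 160/170 = 16/17
sR = 160/242 = 80/121
mL = 1·sL + 0·sR = 16/17
mR = -1·sL + -1·sR = -3296/2057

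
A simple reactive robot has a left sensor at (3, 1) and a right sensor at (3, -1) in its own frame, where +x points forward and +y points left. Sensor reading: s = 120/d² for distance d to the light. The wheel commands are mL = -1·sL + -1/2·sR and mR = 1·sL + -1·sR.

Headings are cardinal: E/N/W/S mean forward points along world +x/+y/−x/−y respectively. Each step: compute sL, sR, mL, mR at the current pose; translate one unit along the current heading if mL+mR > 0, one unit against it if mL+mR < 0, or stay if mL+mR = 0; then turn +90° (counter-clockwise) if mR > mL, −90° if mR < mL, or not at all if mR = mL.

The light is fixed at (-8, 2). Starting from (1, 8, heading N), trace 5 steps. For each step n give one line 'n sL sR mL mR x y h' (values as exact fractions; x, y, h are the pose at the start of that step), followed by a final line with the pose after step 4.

n=0: pose=(1,8,N); sL=24/29, sR=120/181; mL=-6084/5249, mR=864/5249; mL+mR=-180/181 → advance -1; mR−mL=6948/5249 → turn +1·90°
n=1: pose=(1,7,W); sL=30/13, sR=5/3; mL=-245/78, mR=25/39; mL+mR=-5/2 → advance -1; mR−mL=295/78 → turn +1·90°
n=2: pose=(2,7,S); sL=24/25, sR=24/17; mL=-708/425, mR=-192/425; mL+mR=-36/17 → advance -1; mR−mL=516/425 → turn +1·90°
n=3: pose=(2,8,E); sL=60/109, sR=60/97; mL=-9090/10573, mR=-720/10573; mL+mR=-90/97 → advance -1; mR−mL=8370/10573 → turn +1·90°
n=4: pose=(1,8,N); sL=24/29, sR=120/181; mL=-6084/5249, mR=864/5249; mL+mR=-180/181 → advance -1; mR−mL=6948/5249 → turn +1·90°

0 24/29 120/181 -6084/5249 864/5249 1 8 N
1 30/13 5/3 -245/78 25/39 1 7 W
2 24/25 24/17 -708/425 -192/425 2 7 S
3 60/109 60/97 -9090/10573 -720/10573 2 8 E
4 24/29 120/181 -6084/5249 864/5249 1 8 N
final 1 7 W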